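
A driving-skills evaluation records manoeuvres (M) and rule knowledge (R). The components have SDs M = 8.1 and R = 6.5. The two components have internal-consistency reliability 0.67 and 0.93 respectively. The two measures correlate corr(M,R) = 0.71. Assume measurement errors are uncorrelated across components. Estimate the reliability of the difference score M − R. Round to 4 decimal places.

Var(M−R) = 8.1² + 6.5² − 2·8.1·6.5·0.71 = 107.86 − 74.763 = 33.097.
Because errors are independent across components, Cov(Tᵢ,Tⱼ) = Cov(Xᵢ,Xⱼ); the off-diagonal part of the true-score variance is the same as above.
True-score variance = [8.1²·0.67 + 6.5²·0.93] − 74.763 = 83.2512 − 74.763 = 8.4882.
Reliability = 8.4882 / 33.097 = 0.2565.

0.2565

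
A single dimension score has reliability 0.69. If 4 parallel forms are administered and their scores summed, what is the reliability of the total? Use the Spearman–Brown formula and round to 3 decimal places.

ρ_k = kρ / (1 + (k−1)ρ) = 4·0.69 / (1 + 3·0.69) = 2.760 / 3.070 = 0.899.

0.899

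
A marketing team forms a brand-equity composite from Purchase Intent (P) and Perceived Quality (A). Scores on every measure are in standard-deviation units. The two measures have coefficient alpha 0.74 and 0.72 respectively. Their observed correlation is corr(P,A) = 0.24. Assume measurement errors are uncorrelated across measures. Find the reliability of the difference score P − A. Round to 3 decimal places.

0.645

Var(P−A) = 1 + 1 − 2·0.24 = 2 − 0.48 = 1.52.
Because errors are independent across components, Cov(Tᵢ,Tⱼ) = Cov(Xᵢ,Xⱼ); the off-diagonal part of the true-score variance is the same as above.
True-score variance = [0.74 + 0.72] − 0.48 = 1.46 − 0.48 = 0.98.
Reliability = 0.98 / 1.52 = 0.645.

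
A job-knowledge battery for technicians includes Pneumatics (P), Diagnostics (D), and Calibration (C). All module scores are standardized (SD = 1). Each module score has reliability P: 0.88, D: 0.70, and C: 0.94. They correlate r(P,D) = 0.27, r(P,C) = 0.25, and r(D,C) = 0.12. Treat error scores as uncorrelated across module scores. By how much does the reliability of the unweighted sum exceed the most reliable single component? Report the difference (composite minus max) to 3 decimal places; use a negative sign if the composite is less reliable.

-0.052

Var(sum) = 3 + 1.28 = 4.28; true-score variance = 2.52 + 1.28 = 3.8; composite reliability = 0.8879.
Max component reliability = 0.9400.
Difference = 0.8879 − 0.9400 = -0.052.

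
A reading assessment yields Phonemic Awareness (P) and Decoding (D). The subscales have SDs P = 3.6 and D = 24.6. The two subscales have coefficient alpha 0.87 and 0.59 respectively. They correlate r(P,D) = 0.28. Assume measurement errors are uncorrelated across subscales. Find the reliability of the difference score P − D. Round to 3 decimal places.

Var(P−D) = 3.6² + 24.6² − 2·3.6·24.6·0.28 = 618.12 − 49.5936 = 568.526.
Because errors are independent across components, Cov(Tᵢ,Tⱼ) = Cov(Xᵢ,Xⱼ); the off-diagonal part of the true-score variance is the same as above.
True-score variance = [3.6²·0.87 + 24.6²·0.59] − 49.5936 = 368.32 − 49.5936 = 318.726.
Reliability = 318.726 / 568.526 = 0.561.

0.561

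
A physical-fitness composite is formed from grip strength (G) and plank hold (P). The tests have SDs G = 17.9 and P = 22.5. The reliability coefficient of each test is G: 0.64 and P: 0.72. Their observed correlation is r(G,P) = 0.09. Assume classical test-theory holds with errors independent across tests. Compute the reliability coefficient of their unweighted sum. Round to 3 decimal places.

0.714

Var(G+P) = 17.9² + 22.5² + 2·[17.9·22.5·0.09] = 826.66 + 72.495 = 899.155.
Under uncorrelated errors the observed covariances equal the true-score covariances, so only the own-variance terms attenuate.
True-score variance = [17.9²·0.64 + 22.5²·0.72] + 72.495 = 569.562 + 72.495 = 642.057.
Reliability = 642.057 / 899.155 = 0.714.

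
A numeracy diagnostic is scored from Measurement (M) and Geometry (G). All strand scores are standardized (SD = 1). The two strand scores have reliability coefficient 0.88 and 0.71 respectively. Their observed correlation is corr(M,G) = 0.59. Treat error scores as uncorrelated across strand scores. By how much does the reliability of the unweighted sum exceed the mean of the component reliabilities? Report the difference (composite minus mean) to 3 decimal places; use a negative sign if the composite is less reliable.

0.076

Var(sum) = 2 + 1.18 = 3.18; true-score variance = 1.59 + 1.18 = 2.77; composite reliability = 0.8711.
Mean component reliability = 0.7950.
Difference = 0.8711 − 0.7950 = 0.076.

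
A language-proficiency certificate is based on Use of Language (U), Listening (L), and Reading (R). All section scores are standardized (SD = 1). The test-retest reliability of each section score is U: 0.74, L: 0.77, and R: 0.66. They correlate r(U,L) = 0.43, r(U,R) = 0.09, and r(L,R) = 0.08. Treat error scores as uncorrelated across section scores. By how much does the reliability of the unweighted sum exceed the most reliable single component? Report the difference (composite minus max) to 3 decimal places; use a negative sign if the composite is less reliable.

0.032

Var(sum) = 3 + 1.2 = 4.2; true-score variance = 2.17 + 1.2 = 3.37; composite reliability = 0.8024.
Max component reliability = 0.7700.
Difference = 0.8024 − 0.7700 = 0.032.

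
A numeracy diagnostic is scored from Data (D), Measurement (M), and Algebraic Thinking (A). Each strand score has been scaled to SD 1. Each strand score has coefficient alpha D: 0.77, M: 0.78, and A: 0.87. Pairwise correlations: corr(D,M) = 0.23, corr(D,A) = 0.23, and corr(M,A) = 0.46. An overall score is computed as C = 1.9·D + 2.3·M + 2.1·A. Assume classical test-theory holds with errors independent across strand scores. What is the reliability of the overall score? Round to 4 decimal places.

Var(C) = 1.9² + 2.3² + 2.1² + 2·[4.37·0.23 + 3.99·0.23 + 4.83·0.46] = 13.31 + 8.2892 = 21.5992.
With uncorrelated errors the cross-covariances are all true-score covariance, so they carry over unchanged; only the diagonal terms shrink to ρᵢσᵢ².
True-score variance = [1.9²·0.77 + 2.3²·0.78 + 2.1²·0.87] + 8.2892 = 10.7426 + 8.2892 = 19.0318.
Reliability = 19.0318 / 21.5992 = 0.8811.

0.8811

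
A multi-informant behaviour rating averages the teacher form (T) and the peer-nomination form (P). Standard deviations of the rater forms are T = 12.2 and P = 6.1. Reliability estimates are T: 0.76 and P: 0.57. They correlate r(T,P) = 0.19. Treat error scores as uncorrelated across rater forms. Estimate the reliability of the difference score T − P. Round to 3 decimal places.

0.672

Var(T−P) = 12.2² + 6.1² − 2·12.2·6.1·0.19 = 186.05 − 28.2796 = 157.77.
Under uncorrelated errors the observed covariances equal the true-score covariances, so only the own-variance terms attenuate.
True-score variance = [12.2²·0.76 + 6.1²·0.57] − 28.2796 = 134.328 − 28.2796 = 106.048.
Reliability = 106.048 / 157.77 = 0.672.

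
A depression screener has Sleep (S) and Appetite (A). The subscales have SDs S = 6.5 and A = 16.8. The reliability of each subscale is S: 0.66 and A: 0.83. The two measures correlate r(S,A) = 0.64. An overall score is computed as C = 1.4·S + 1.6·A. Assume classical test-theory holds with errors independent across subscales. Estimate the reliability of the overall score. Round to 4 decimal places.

Var(C) = 1.4²·6.5² + 1.6²·16.8² + 2·[2.24·6.5·16.8·0.64] = 805.344 + 313.098 = 1118.44.
Because errors are independent across components, Cov(Tᵢ,Tⱼ) = Cov(Xᵢ,Xⱼ); the off-diagonal part of the true-score variance is the same as above.
True-score variance = [1.4²·6.5²·0.66 + 1.6²·16.8²·0.83] + 313.098 = 654.358 + 313.098 = 967.456.
Reliability = 967.456 / 1118.44 = 0.8650.

0.8650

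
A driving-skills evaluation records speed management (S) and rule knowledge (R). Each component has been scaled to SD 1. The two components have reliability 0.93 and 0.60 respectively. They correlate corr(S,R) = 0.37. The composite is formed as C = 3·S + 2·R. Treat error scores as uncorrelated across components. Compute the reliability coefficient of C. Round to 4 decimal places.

0.8721

Var(C) = 3² + 2² + 2·[6·0.37] = 13 + 4.44 = 17.44.
With uncorrelated errors the cross-covariances are all true-score covariance, so they carry over unchanged; only the diagonal terms shrink to ρᵢσᵢ².
True-score variance = [3²·0.93 + 2²·0.60] + 4.44 = 10.77 + 4.44 = 15.21.
Reliability = 15.21 / 17.44 = 0.8721.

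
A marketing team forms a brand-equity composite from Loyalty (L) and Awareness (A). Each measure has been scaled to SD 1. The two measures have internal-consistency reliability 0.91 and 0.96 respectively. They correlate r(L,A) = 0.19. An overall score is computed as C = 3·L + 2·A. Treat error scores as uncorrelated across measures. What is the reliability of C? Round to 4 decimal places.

Var(C) = 3² + 2² + 2·[6·0.19] = 13 + 2.28 = 15.28.
Because errors are independent across components, Cov(Tᵢ,Tⱼ) = Cov(Xᵢ,Xⱼ); the off-diagonal part of the true-score variance is the same as above.
True-score variance = [3²·0.91 + 2²·0.96] + 2.28 = 12.03 + 2.28 = 14.31.
Reliability = 14.31 / 15.28 = 0.9365.

0.9365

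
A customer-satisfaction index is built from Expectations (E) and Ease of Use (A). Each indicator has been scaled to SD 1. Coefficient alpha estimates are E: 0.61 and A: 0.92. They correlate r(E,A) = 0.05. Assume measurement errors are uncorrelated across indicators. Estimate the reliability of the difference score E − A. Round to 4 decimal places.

Var(E−A) = 1 + 1 − 2·0.05 = 2 − 0.1 = 1.9.
Under uncorrelated errors the observed covariances equal the true-score covariances, so only the own-variance terms attenuate.
True-score variance = [0.61 + 0.92] − 0.1 = 1.53 − 0.1 = 1.43.
Reliability = 1.43 / 1.9 = 0.7526.

0.7526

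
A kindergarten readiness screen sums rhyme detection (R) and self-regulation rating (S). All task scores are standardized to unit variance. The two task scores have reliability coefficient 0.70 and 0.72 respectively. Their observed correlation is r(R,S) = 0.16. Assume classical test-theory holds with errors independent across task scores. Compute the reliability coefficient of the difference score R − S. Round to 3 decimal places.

Var(R−S) = 1 + 1 − 2·0.16 = 2 − 0.32 = 1.68.
Under uncorrelated errors the observed covariances equal the true-score covariances, so only the own-variance terms attenuate.
True-score variance = [0.70 + 0.72] − 0.32 = 1.42 − 0.32 = 1.1.
Reliability = 1.1 / 1.68 = 0.655.

0.655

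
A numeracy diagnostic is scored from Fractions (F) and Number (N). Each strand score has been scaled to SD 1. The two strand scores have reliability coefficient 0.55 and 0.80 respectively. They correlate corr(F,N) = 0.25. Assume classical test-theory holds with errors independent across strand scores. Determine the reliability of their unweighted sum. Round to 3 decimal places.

0.740

Var(F+N) = 2 + 2·[0.25] = 2 + 0.5 = 2.5.
Under uncorrelated errors the observed covariances equal the true-score covariances, so only the own-variance terms attenuate.
True-score variance = [0.55 + 0.80] + 0.5 = 1.35 + 0.5 = 1.85.
Reliability = 1.85 / 2.5 = 0.740.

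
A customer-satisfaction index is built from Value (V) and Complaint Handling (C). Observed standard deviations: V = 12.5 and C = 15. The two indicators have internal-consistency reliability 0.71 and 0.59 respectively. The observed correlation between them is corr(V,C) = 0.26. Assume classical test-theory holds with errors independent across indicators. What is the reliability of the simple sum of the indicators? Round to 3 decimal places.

Var(V+C) = 12.5² + 15² + 2·[12.5·15·0.26] = 381.25 + 97.5 = 478.75.
Under uncorrelated errors the observed covariances equal the true-score covariances, so only the own-variance terms attenuate.
True-score variance = [12.5²·0.71 + 15²·0.59] + 97.5 = 243.688 + 97.5 = 341.188.
Reliability = 341.188 / 478.75 = 0.713.

0.713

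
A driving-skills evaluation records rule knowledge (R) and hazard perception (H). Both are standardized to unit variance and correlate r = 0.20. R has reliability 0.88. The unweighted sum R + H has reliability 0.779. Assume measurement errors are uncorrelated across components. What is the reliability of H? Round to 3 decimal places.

0.590

Var(R+H) = 2 + 2·0.20 = 2.400.
True-score variance = ρ_R + ρ_H + 2·0.20, so 0.779 = (0.88 + ρ_H + 0.40) / 2.400.
ρ_H = 0.779·2.400 − 0.88 − 0.40 = 0.590.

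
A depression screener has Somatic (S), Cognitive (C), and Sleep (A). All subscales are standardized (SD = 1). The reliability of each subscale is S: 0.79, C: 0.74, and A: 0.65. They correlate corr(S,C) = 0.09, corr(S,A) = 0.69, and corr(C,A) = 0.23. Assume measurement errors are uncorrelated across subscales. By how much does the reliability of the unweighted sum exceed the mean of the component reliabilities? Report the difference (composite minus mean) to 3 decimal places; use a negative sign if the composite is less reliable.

0.110

Var(sum) = 3 + 2.02 = 5.02; true-score variance = 2.18 + 2.02 = 4.2; composite reliability = 0.8367.
Mean component reliability = 0.7267.
Difference = 0.8367 − 0.7267 = 0.110.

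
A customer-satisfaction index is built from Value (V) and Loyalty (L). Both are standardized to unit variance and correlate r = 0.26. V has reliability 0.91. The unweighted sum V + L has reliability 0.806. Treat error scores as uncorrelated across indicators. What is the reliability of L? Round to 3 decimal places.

0.601

Var(V+L) = 2 + 2·0.26 = 2.520.
True-score variance = ρ_V + ρ_L + 2·0.26, so 0.806 = (0.91 + ρ_L + 0.52) / 2.520.
ρ_L = 0.806·2.520 − 0.91 − 0.52 = 0.601.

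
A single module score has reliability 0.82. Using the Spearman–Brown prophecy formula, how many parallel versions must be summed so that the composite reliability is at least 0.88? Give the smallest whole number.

2

k ≥ ρ*(1−ρ₁)/(ρ₁(1−ρ*)) = 0.88·0.18 / (0.82·0.12) = 1.610.
Smallest integer k = 2.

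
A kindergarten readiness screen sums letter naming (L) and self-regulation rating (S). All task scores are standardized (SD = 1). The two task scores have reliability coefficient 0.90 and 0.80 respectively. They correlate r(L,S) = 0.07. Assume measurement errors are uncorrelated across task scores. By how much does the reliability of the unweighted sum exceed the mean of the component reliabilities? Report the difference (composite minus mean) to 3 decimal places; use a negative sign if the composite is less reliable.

Var(sum) = 2 + 0.14 = 2.14; true-score variance = 1.7 + 0.14 = 1.84; composite reliability = 0.8598.
Mean component reliability = 0.8500.
Difference = 0.8598 − 0.8500 = 0.010.

0.010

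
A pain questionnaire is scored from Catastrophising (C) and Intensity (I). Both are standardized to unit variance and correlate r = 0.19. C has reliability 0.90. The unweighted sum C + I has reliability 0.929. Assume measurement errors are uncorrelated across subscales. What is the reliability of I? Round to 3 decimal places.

Var(C+I) = 2 + 2·0.19 = 2.380.
True-score variance = ρ_C + ρ_I + 2·0.19, so 0.929 = (0.90 + ρ_I + 0.38) / 2.380.
ρ_I = 0.929·2.380 − 0.90 − 0.38 = 0.931.

0.931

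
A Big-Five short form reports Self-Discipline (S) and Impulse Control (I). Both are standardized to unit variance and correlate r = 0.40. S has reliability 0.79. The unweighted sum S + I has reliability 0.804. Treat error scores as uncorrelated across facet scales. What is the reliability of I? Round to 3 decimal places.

Var(S+I) = 2 + 2·0.40 = 2.800.
True-score variance = ρ_S + ρ_I + 2·0.40, so 0.804 = (0.79 + ρ_I + 0.80) / 2.800.
ρ_I = 0.804·2.800 − 0.79 − 0.80 = 0.661.

0.661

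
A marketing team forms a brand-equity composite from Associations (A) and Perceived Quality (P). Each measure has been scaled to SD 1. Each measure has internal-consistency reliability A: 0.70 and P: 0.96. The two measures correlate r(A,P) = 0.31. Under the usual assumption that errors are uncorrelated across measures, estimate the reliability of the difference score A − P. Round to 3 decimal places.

0.754

Var(A−P) = 1 + 1 − 2·0.31 = 2 − 0.62 = 1.38.
With uncorrelated errors the cross-covariances are all true-score covariance, so they carry over unchanged; only the diagonal terms shrink to ρᵢσᵢ².
True-score variance = [0.70 + 0.96] − 0.62 = 1.66 − 0.62 = 1.04.
Reliability = 1.04 / 1.38 = 0.754.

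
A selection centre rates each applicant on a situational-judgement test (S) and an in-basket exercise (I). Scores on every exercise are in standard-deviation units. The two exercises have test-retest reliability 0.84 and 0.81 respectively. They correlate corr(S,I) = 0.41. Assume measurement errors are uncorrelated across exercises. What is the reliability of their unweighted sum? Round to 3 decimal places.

0.876

Var(S+I) = 2 + 2·[0.41] = 2 + 0.82 = 2.82.
With uncorrelated errors the cross-covariances are all true-score covariance, so they carry over unchanged; only the diagonal terms shrink to ρᵢσᵢ².
True-score variance = [0.84 + 0.81] + 0.82 = 1.65 + 0.82 = 2.47.
Reliability = 2.47 / 2.82 = 0.876.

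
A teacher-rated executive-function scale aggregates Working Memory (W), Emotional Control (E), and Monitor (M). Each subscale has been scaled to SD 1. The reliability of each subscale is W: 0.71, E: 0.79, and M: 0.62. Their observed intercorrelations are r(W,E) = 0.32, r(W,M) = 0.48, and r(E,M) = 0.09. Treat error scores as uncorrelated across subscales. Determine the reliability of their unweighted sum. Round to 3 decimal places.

0.816

Var(W+E+M) = 3 + 2·[0.32 + 0.48 + 0.09] = 3 + 1.78 = 4.78.
Under uncorrelated errors the observed covariances equal the true-score covariances, so only the own-variance terms attenuate.
True-score variance = [0.71 + 0.79 + 0.62] + 1.78 = 2.12 + 1.78 = 3.9.
Reliability = 3.9 / 4.78 = 0.816.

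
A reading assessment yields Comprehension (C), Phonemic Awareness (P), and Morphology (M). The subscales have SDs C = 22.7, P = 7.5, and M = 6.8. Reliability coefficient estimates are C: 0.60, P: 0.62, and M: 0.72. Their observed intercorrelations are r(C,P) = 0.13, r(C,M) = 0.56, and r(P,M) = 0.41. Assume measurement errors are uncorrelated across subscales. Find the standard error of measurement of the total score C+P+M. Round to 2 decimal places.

Var(total) = 617.78 + 258.968 = 876.748.
True-score variance = 377.342 + 258.968 = 636.31, so reliability = 0.7258.
Error variance = 876.748 − 636.31 = 240.438; SEM = √240.438 = 15.51.

15.51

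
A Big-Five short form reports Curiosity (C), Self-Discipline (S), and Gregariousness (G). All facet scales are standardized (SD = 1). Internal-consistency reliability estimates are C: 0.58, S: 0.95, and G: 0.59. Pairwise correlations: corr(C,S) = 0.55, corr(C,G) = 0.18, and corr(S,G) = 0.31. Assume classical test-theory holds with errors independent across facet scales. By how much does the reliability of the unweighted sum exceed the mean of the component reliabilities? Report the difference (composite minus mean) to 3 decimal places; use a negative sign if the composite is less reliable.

Var(sum) = 3 + 2.08 = 5.08; true-score variance = 2.12 + 2.08 = 4.2; composite reliability = 0.8268.
Mean component reliability = 0.7067.
Difference = 0.8268 − 0.7067 = 0.120.

0.120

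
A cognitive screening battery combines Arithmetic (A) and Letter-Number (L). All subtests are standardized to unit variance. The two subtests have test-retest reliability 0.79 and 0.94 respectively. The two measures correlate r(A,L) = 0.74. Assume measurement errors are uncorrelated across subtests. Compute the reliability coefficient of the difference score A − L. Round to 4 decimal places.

0.4808

Var(A−L) = 1 + 1 − 2·0.74 = 2 − 1.48 = 0.52.
Under uncorrelated errors the observed covariances equal the true-score covariances, so only the own-variance terms attenuate.
True-score variance = [0.79 + 0.94] − 1.48 = 1.73 − 1.48 = 0.25.
Reliability = 0.25 / 0.52 = 0.4808.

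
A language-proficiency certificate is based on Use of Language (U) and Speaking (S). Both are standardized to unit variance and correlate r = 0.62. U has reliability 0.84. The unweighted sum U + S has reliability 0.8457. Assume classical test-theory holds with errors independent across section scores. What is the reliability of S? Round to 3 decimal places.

Var(U+S) = 2 + 2·0.62 = 3.240.
True-score variance = ρ_U + ρ_S + 2·0.62, so 0.8457 = (0.84 + ρ_S + 1.24) / 3.240.
ρ_S = 0.8457·3.240 − 0.84 − 1.24 = 0.660.

0.660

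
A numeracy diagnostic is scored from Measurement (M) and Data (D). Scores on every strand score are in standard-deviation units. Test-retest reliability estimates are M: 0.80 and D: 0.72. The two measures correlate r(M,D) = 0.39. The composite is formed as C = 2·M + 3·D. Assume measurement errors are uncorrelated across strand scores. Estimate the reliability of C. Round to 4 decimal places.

0.8122

Var(C) = 2² + 3² + 2·[6·0.39] = 13 + 4.68 = 17.68.
With uncorrelated errors the cross-covariances are all true-score covariance, so they carry over unchanged; only the diagonal terms shrink to ρᵢσᵢ².
True-score variance = [2²·0.80 + 3²·0.72] + 4.68 = 9.68 + 4.68 = 14.36.
Reliability = 14.36 / 17.68 = 0.8122.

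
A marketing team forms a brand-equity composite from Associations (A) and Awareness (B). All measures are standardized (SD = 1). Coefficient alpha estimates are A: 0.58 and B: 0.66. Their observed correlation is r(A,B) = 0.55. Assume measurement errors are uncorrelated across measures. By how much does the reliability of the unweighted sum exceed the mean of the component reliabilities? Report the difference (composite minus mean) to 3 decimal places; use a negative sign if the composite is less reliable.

Var(sum) = 2 + 1.1 = 3.1; true-score variance = 1.24 + 1.1 = 2.34; composite reliability = 0.7548.
Mean component reliability = 0.6200.
Difference = 0.7548 − 0.6200 = 0.135.

0.135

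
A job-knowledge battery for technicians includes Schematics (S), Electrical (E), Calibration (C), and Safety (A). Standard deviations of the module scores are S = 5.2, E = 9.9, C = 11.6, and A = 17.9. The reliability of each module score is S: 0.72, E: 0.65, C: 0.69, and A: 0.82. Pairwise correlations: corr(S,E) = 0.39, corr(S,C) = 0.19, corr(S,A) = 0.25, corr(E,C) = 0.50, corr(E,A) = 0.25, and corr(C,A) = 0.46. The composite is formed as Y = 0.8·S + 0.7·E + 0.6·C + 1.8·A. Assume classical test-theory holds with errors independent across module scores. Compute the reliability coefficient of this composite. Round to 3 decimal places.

0.862

Var(Y) = 0.8²·5.2² + 0.7²·9.9² + 0.6²·11.6² + 1.8²·17.9² + 2·[0.56·5.2·9.9·0.39 + 0.48·5.2·11.6·0.19 + 1.44·5.2·17.9·0.25 + 0.42·9.9·11.6·0.50 + 1.26·9.9·17.9·0.25 + 1.08·11.6·17.9·0.46] = 1151.9 + 466.693 = 1618.59.
Because errors are independent across components, Cov(Tᵢ,Tⱼ) = Cov(Xᵢ,Xⱼ); the off-diagonal part of the true-score variance is the same as above.
True-score variance = [0.8²·5.2²·0.72 + 0.7²·9.9²·0.65 + 0.6²·11.6²·0.69 + 1.8²·17.9²·0.82] + 466.693 = 928.366 + 466.693 = 1395.06.
Reliability = 1395.06 / 1618.59 = 0.862.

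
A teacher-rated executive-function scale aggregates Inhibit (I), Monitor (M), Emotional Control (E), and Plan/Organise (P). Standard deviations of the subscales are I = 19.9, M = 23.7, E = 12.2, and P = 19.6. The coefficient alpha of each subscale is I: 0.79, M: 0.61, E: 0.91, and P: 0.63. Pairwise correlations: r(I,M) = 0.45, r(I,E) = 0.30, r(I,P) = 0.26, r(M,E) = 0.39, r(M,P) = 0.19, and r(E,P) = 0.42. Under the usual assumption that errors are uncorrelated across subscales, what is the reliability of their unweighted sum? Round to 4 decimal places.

Var(I+M+E+P) = 19.9² + 23.7² + 12.2² + 19.6² + 2·[19.9·23.7·0.45 + 19.9·12.2·0.30 + 19.9·19.6·0.26 + 23.7·12.2·0.39 + 23.7·19.6·0.19 + 12.2·19.6·0.42] = 1490.7 + 1375.86 = 2866.56.
Under uncorrelated errors the observed covariances equal the true-score covariances, so only the own-variance terms attenuate.
True-score variance = [19.9²·0.79 + 23.7²·0.61 + 12.2²·0.91 + 19.6²·0.63] + 1375.86 = 1032.94 + 1375.86 = 2408.81.
Reliability = 2408.81 / 2866.56 = 0.8403.

0.8403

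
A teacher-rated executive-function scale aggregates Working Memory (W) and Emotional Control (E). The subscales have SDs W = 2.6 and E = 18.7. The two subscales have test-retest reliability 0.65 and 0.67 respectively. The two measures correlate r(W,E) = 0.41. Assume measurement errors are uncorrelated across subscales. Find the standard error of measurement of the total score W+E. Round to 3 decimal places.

Var(total) = 356.45 + 39.8684 = 396.318.
True-score variance = 238.686 + 39.8684 = 278.555, so reliability = 0.7029.
Error variance = 396.318 − 278.555 = 117.764; SEM = √117.764 = 10.852.

10.852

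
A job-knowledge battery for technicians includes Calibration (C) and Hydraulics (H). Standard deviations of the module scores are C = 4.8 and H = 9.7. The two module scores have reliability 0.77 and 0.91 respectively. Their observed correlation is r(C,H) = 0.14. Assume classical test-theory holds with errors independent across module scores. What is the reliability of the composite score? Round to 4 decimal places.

0.8942

Var(C+H) = 4.8² + 9.7² + 2·[4.8·9.7·0.14] = 117.13 + 13.0368 = 130.167.
With uncorrelated errors the cross-covariances are all true-score covariance, so they carry over unchanged; only the diagonal terms shrink to ρᵢσᵢ².
True-score variance = [4.8²·0.77 + 9.7²·0.91] + 13.0368 = 103.363 + 13.0368 = 116.399.
Reliability = 116.399 / 130.167 = 0.8942.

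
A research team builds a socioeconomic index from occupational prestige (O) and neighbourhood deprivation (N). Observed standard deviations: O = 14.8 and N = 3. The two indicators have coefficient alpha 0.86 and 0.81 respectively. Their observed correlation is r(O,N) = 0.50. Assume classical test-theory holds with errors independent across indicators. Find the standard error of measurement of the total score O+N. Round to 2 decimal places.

5.69

Var(total) = 228.04 + 44.4 = 272.44.
True-score variance = 195.664 + 44.4 = 240.064, so reliability = 0.8812.
Error variance = 272.44 − 240.064 = 32.3756; SEM = √32.3756 = 5.69.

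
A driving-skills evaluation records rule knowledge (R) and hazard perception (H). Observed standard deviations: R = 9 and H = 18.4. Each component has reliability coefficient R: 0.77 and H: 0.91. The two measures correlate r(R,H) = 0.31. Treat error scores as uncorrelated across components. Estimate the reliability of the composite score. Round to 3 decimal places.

Var(R+H) = 9² + 18.4² + 2·[9·18.4·0.31] = 419.56 + 102.672 = 522.232.
Under uncorrelated errors the observed covariances equal the true-score covariances, so only the own-variance terms attenuate.
True-score variance = [9²·0.77 + 18.4²·0.91] + 102.672 = 370.46 + 102.672 = 473.132.
Reliability = 473.132 / 522.232 = 0.906.

0.906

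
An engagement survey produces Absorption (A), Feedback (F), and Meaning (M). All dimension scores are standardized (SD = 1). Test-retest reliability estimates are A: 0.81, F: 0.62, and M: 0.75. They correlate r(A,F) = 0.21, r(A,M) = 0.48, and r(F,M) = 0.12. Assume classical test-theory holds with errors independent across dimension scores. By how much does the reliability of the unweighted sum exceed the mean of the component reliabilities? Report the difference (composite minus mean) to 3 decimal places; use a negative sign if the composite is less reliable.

Var(sum) = 3 + 1.62 = 4.62; true-score variance = 2.18 + 1.62 = 3.8; composite reliability = 0.8225.
Mean component reliability = 0.7267.
Difference = 0.8225 − 0.7267 = 0.096.

0.096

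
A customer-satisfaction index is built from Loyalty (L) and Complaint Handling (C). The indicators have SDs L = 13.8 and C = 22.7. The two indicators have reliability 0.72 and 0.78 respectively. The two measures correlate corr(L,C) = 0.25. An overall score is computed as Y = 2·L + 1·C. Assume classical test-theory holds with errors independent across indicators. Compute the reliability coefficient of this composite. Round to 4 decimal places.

0.7946

Var(Y) = 2²·13.8² + 22.7² + 2·[2·13.8·22.7·0.25] = 1277.05 + 313.26 = 1590.31.
Because errors are independent across components, Cov(Tᵢ,Tⱼ) = Cov(Xᵢ,Xⱼ); the off-diagonal part of the true-score variance is the same as above.
True-score variance = [2²·13.8²·0.72 + 22.7²·0.78] + 313.26 = 950.393 + 313.26 = 1263.65.
Reliability = 1263.65 / 1590.31 = 0.7946.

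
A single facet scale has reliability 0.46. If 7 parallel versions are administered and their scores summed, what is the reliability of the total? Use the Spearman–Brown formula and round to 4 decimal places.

ρ_k = kρ / (1 + (k−1)ρ) = 7·0.46 / (1 + 6·0.46) = 3.220 / 3.760 = 0.8564.

0.8564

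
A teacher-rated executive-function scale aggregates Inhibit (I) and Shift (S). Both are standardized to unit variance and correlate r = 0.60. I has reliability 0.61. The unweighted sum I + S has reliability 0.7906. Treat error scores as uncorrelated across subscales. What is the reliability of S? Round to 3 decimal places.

0.720

Var(I+S) = 2 + 2·0.60 = 3.200.
True-score variance = ρ_I + ρ_S + 2·0.60, so 0.7906 = (0.61 + ρ_S + 1.20) / 3.200.
ρ_S = 0.7906·3.200 − 0.61 − 1.20 = 0.720.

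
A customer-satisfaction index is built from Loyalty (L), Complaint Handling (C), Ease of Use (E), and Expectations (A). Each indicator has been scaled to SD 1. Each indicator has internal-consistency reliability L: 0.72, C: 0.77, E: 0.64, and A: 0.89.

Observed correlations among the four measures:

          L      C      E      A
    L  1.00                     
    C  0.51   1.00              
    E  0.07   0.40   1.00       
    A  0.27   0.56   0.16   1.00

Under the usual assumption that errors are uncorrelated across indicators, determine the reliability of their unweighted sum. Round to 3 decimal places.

0.877

Var(L+C+E+A) = 4 + 2·[0.51 + 0.07 + 0.27 + 0.40 + 0.56 + 0.16] = 4 + 3.94 = 7.94.
With uncorrelated errors the cross-covariances are all true-score covariance, so they carry over unchanged; only the diagonal terms shrink to ρᵢσᵢ².
True-score variance = [0.72 + 0.77 + 0.64 + 0.89] + 3.94 = 3.02 + 3.94 = 6.96.
Reliability = 6.96 / 7.94 = 0.877.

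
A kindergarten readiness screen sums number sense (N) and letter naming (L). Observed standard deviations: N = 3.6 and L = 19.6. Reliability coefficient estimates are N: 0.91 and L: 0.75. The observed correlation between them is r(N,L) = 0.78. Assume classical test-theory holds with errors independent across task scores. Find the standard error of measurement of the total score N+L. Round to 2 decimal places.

Var(total) = 397.12 + 110.074 = 507.194.
True-score variance = 299.914 + 110.074 = 409.987, so reliability = 0.8083.
Error variance = 507.194 − 409.987 = 97.2064; SEM = √97.2064 = 9.86.

9.86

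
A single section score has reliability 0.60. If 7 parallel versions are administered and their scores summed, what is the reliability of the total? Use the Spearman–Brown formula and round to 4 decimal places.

0.9130

ρ_k = kρ / (1 + (k−1)ρ) = 7·0.60 / (1 + 6·0.60) = 4.200 / 4.600 = 0.9130.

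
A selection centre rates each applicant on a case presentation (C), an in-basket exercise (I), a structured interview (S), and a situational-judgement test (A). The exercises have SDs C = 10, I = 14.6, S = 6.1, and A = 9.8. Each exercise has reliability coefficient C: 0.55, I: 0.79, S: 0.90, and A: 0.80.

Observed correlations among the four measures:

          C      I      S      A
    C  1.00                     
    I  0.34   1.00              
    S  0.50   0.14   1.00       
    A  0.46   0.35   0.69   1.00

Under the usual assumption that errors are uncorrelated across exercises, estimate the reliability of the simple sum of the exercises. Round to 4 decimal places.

0.8754

Var(C+I+S+A) = 10² + 14.6² + 6.1² + 9.8² + 2·[10·14.6·0.34 + 10·6.1·0.50 + 10·9.8·0.46 + 14.6·6.1·0.14 + 14.6·9.8·0.35 + 6.1·9.8·0.69] = 446.41 + 458.029 = 904.439.
With uncorrelated errors the cross-covariances are all true-score covariance, so they carry over unchanged; only the diagonal terms shrink to ρᵢσᵢ².
True-score variance = [10²·0.55 + 14.6²·0.79 + 6.1²·0.90 + 9.8²·0.80] + 458.029 = 333.717 + 458.029 = 791.747.
Reliability = 791.747 / 904.439 = 0.8754.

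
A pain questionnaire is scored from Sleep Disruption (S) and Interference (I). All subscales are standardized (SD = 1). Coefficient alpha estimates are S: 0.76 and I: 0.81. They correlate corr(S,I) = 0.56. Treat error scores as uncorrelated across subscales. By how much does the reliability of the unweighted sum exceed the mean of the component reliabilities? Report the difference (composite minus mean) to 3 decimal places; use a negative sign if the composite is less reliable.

0.077

Var(sum) = 2 + 1.12 = 3.12; true-score variance = 1.57 + 1.12 = 2.69; composite reliability = 0.8622.
Mean component reliability = 0.7850.
Difference = 0.8622 − 0.7850 = 0.077.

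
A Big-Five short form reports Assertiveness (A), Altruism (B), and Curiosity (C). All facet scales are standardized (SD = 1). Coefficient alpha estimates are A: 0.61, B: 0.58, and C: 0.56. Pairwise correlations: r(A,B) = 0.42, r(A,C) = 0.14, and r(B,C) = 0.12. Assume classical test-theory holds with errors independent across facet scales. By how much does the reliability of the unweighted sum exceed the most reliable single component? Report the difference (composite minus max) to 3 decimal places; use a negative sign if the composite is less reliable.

Var(sum) = 3 + 1.36 = 4.36; true-score variance = 1.75 + 1.36 = 3.11; composite reliability = 0.7133.
Max component reliability = 0.6100.
Difference = 0.7133 − 0.6100 = 0.103.

0.103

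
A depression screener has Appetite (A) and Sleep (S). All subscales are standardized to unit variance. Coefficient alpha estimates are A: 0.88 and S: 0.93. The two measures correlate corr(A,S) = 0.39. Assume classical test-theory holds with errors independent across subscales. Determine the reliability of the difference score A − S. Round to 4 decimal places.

0.8443

Var(A−S) = 1 + 1 − 2·0.39 = 2 − 0.78 = 1.22.
Under uncorrelated errors the observed covariances equal the true-score covariances, so only the own-variance terms attenuate.
True-score variance = [0.88 + 0.93] − 0.78 = 1.81 − 0.78 = 1.03.
Reliability = 1.03 / 1.22 = 0.8443.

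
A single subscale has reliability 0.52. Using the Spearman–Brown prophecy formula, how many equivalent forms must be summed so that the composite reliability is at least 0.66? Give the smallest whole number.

2

k ≥ ρ*(1−ρ₁)/(ρ₁(1−ρ*)) = 0.66·0.48 / (0.52·0.34) = 1.792.
Smallest integer k = 2.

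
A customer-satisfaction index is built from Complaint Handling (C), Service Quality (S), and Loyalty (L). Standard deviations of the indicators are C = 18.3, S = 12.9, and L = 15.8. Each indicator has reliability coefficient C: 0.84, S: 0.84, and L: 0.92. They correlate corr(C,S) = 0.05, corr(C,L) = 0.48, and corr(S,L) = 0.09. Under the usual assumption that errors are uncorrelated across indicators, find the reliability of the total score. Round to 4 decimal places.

Var(C+S+L) = 18.3² + 12.9² + 15.8² + 2·[18.3·12.9·0.05 + 18.3·15.8·0.48 + 12.9·15.8·0.09] = 750.94 + 337.869 = 1088.81.
Under uncorrelated errors the observed covariances equal the true-score covariances, so only the own-variance terms attenuate.
True-score variance = [18.3²·0.84 + 12.9²·0.84 + 15.8²·0.92] + 337.869 = 650.761 + 337.869 = 988.63.
Reliability = 988.63 / 1088.81 = 0.9080.

0.9080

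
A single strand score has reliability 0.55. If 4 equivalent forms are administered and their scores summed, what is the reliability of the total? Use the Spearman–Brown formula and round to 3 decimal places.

0.830

ρ_k = kρ / (1 + (k−1)ρ) = 4·0.55 / (1 + 3·0.55) = 2.200 / 2.650 = 0.830.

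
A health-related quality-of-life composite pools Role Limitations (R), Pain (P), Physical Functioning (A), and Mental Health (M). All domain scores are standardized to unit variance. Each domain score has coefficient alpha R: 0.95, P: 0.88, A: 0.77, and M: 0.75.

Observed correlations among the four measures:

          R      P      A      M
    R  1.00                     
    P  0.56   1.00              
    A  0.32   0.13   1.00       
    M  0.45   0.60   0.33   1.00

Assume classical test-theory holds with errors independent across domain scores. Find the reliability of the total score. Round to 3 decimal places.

Var(R+P+A+M) = 4 + 2·[0.56 + 0.32 + 0.45 + 0.13 + 0.60 + 0.33] = 4 + 4.78 = 8.78.
With uncorrelated errors the cross-covariances are all true-score covariance, so they carry over unchanged; only the diagonal terms shrink to ρᵢσᵢ².
True-score variance = [0.95 + 0.88 + 0.77 + 0.75] + 4.78 = 3.35 + 4.78 = 8.13.
Reliability = 8.13 / 8.78 = 0.926.

0.926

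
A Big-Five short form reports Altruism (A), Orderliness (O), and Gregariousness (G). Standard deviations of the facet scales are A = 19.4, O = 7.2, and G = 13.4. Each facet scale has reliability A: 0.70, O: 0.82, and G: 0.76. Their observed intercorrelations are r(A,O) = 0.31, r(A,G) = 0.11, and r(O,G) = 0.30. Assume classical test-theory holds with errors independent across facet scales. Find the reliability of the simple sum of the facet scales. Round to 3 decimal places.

0.796

Var(A+O+G) = 19.4² + 7.2² + 13.4² + 2·[19.4·7.2·0.31 + 19.4·13.4·0.11 + 7.2·13.4·0.30] = 607.76 + 201.681 = 809.441.
With uncorrelated errors the cross-covariances are all true-score covariance, so they carry over unchanged; only the diagonal terms shrink to ρᵢσᵢ².
True-score variance = [19.4²·0.70 + 7.2²·0.82 + 13.4²·0.76] + 201.681 = 442.426 + 201.681 = 644.107.
Reliability = 644.107 / 809.441 = 0.796.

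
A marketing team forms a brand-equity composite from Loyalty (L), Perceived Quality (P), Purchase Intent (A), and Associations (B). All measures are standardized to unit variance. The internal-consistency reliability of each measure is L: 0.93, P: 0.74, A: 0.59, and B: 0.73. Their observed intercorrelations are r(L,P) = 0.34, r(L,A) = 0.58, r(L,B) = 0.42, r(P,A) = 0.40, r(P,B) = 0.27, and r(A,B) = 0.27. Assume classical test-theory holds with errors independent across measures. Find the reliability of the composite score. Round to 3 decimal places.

Var(L+P+A+B) = 4 + 2·[0.34 + 0.58 + 0.42 + 0.40 + 0.27 + 0.27] = 4 + 4.56 = 8.56.
With uncorrelated errors the cross-covariances are all true-score covariance, so they carry over unchanged; only the diagonal terms shrink to ρᵢσᵢ².
True-score variance = [0.93 + 0.74 + 0.59 + 0.73] + 4.56 = 2.99 + 4.56 = 7.55.
Reliability = 7.55 / 8.56 = 0.882.

0.882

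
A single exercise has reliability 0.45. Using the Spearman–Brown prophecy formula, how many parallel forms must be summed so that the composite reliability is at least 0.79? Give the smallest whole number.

k ≥ ρ*(1−ρ₁)/(ρ₁(1−ρ*)) = 0.79·0.55 / (0.45·0.21) = 4.598.
Smallest integer k = 5.

5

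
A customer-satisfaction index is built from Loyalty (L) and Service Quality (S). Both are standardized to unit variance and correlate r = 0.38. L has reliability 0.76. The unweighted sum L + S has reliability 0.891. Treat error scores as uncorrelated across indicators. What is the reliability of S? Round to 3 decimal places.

0.939

Var(L+S) = 2 + 2·0.38 = 2.760.
True-score variance = ρ_L + ρ_S + 2·0.38, so 0.891 = (0.76 + ρ_S + 0.76) / 2.760.
ρ_S = 0.891·2.760 − 0.76 − 0.76 = 0.939.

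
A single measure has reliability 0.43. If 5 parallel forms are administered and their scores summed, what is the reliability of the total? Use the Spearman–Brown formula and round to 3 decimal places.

ρ_k = kρ / (1 + (k−1)ρ) = 5·0.43 / (1 + 4·0.43) = 2.150 / 2.720 = 0.790.

0.790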